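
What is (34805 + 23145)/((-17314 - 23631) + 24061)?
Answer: -28975/8442 ≈ -3.4322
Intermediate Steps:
(34805 + 23145)/((-17314 - 23631) + 24061) = 57950/(-40945 + 24061) = 57950/(-16884) = 57950*(-1/16884) = -28975/8442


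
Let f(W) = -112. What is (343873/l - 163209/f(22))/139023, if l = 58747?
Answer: 9626552899/914724628272 ≈ 0.010524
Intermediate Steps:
(343873/l - 163209/f(22))/139023 = (343873/58747 - 163209/(-112))/139023 = (343873*(1/58747) - 163209*(-1/112))*(1/139023) = (343873/58747 + 163209/112)*(1/139023) = (9626552899/6579664)*(1/139023) = 9626552899/914724628272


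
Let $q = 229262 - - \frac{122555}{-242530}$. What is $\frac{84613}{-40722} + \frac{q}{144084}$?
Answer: $- \frac{23083948046485}{47433925626648} \approx -0.48665$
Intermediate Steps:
$q = \frac{11120558061}{48506}$ ($q = 229262 - \left(-122555\right) \left(- \frac{1}{242530}\right) = 229262 - \frac{24511}{48506} = \frac{11120558061}{48506} \approx 2.2926 \cdot 10^{5}$)
$\frac{84613}{-40722} + \frac{q}{144084} = \frac{84613}{-40722} + \frac{11120558061}{48506 \cdot 144084} = 84613 \left(- \frac{1}{40722}\right) + \frac{11120558061}{48506} \cdot \frac{1}{144084} = - \frac{84613}{40722} + \frac{3706852687}{2329646168} = - \frac{23083948046485}{47433925626648}$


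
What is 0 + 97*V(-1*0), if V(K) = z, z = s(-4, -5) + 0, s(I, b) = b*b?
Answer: 2425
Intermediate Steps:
s(I, b) = b²
z = 25 (z = (-5)² + 0 = 25 + 0 = 25)
V(K) = 25
0 + 97*V(-1*0) = 0 + 97*25 = 0 + 2425 = 2425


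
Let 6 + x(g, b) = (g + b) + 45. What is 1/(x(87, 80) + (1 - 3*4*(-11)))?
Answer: 1/339 ≈ 0.0029499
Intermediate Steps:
x(g, b) = 39 + b + g (x(g, b) = -6 + ((g + b) + 45) = -6 + ((b + g) + 45) = -6 + (45 + b + g) = 39 + b + g)
1/(x(87, 80) + (1 - 3*4*(-11))) = 1/((39 + 80 + 87) + (1 - 3*4*(-11))) = 1/(206 + (1 - 12*(-11))) = 1/(206 + (1 + 132)) = 1/(206 + 133) = 1/339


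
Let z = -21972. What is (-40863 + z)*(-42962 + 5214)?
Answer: 2371895580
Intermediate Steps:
(-40863 + z)*(-42962 + 5214) = (-40863 - 21972)*(-42962 + 5214) = -62835*(-37748) = 2371895580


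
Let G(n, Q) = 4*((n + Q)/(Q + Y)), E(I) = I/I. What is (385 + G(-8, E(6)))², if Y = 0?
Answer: 127449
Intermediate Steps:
E(I) = 1
G(n, Q) = 4*(Q + n)/Q (G(n, Q) = 4*((n + Q)/(Q + 0)) = 4*((Q + n)/Q) = 4*(Q + n)/Q)
(385 + G(-8, E(6)))² = (385 + (4 + 4*(-8)/1))² = (385 + (4 + 4*(-8)*1))² = (385 + (4 - 32))² = (385 - 28)² = 357² = 127449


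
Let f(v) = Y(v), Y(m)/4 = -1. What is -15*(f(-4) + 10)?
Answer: -90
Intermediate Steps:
Y(m) = -4 (Y(m) = 4*(-1) = -4)
f(v) = -4
-15*(f(-4) + 10) = -15*(-4 + 10) = -15*6 = -90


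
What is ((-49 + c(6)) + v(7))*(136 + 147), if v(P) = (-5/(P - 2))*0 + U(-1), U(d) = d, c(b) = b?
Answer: -12452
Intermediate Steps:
v(P) = -1 (v(P) = (-5/(P - 2))*0 - 1 = (-5/(-2 + P))*0 - 1 = -5/(-2 + P)*0 - 1 = 0 - 1 = -1)
((-49 + c(6)) + v(7))*(136 + 147) = ((-49 + 6) - 1)*(136 + 147) = (-43 - 1)*283 = -44*283 = -12452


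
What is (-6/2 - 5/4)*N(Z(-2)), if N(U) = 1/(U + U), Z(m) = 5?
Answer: -17/40 ≈ -0.42500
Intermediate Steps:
N(U) = 1/(2*U)
(-6/2 - 5/4)*N(Z(-2)) = (-6/2 - 5/4)*((½)/5) = (-6*½ - 5*¼)*((½)*(⅕)) = (-3 - 5/4)*(⅒) = -17/4*⅒ = -17/40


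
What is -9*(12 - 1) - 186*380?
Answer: -70779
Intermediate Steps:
-9*(12 - 1) - 186*380 = -9*11 - 70680 = -99 - 70680 = -70779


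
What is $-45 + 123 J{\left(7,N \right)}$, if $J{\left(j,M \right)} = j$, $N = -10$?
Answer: $816$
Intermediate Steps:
$-45 + 123 J{\left(7,N \right)} = -45 + 123 \cdot 7 = -45 + 861 = 816$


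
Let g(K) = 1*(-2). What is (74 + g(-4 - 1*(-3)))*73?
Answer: 5256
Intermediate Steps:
g(K) = -2
(74 + g(-4 - 1*(-3)))*73 = (74 - 2)*73 = 72*73 = 5256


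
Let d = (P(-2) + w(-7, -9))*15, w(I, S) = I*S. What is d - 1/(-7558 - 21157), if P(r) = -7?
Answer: 24120601/28715 ≈ 840.00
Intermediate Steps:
d = 840 (d = (-7 - 7*(-9))*15 = (-7 + 63)*15 = 56*15 = 840)
d - 1/(-7558 - 21157) = 840 - 1/(-7558 - 21157) = 840 - 1/(-28715) = 840 - 1*(-1/28715) = 840 + 1/28715 = 24120601/28715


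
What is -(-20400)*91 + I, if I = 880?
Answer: 1857280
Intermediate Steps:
-(-20400)*91 + I = -(-20400)*91 + 880 = -1360*(-1365) + 880 = 1856400 + 880 = 1857280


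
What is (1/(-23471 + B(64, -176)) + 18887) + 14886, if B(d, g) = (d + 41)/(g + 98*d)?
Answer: 1610736936569/47693037 ≈ 33773.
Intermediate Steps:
B(d, g) = (41 + d)/(g + 98*d)
(1/(-23471 + B(64, -176)) + 18887) + 14886 = (1/(-23471 + (41 + 64)/(-176 + 98*64)) + 18887) + 14886 = (1/(-23471 + 105/(-176 + 6272)) + 18887) + 14886 = (1/(-23471 + 105/6096) + 18887) + 14886 = (1/(-23471 + (1/6096)*105) + 18887) + 14886 = (1/(-23471 + 35/2032) + 18887) + 14886 = (1/(-47693037/2032) + 18887) + 14886 = (-2032/47693037 + 18887) + 14886 = 900778387787/47693037 + 14886 = 1610736936569/47693037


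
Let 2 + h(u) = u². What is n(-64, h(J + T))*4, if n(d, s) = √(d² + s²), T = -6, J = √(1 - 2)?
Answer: 4*√(5041 - 792*I) ≈ 284.87 - 22.242*I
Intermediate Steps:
J = I (J = √(-1) = I ≈ 1.0*I)
h(u) = -2 + u²
n(-64, h(J + T))*4 = √((-64)² + (-2 + (I - 6)²)²)*4 = √(4096 + (-2 + (-6 + I)²)²)*4 = 4*√(4096 + (-2 + (-6 + I)²)²)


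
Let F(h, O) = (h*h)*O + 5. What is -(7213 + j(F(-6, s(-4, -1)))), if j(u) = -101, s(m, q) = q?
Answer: -7112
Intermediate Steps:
F(h, O) = 5 + O*h**2 (F(h, O) = h**2*O + 5 = O*h**2 + 5 = 5 + O*h**2)
-(7213 + j(F(-6, s(-4, -1)))) = -(7213 - 101) = -1*7112 = -7112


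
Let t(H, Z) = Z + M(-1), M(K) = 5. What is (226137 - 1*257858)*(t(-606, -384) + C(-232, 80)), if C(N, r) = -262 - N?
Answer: 12973889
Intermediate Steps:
t(H, Z) = 5 + Z (t(H, Z) = Z + 5 = 5 + Z)
(226137 - 1*257858)*(t(-606, -384) + C(-232, 80)) = (226137 - 1*257858)*((5 - 384) + (-262 - 1*(-232))) = (226137 - 257858)*(-379 + (-262 + 232)) = -31721*(-379 - 30) = -31721*(-409) = 12973889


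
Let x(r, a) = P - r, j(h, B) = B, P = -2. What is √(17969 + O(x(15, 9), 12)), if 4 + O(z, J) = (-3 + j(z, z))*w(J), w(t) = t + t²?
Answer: √14845 ≈ 121.84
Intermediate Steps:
x(r, a) = -2 - r
O(z, J) = -4 + J*(1 + J)*(-3 + z) (O(z, J) = -4 + (-3 + z)*(J*(1 + J)) = -4 + J*(1 + J)*(-3 + z))
√(17969 + O(x(15, 9), 12)) = √(17969 + (-4 - 3*12*(1 + 12) + 12*(-2 - 1*15)*(1 + 12))) = √(17969 + (-4 - 3*12*13 + 12*(-2 - 15)*13)) = √(17969 + (-4 - 468 + 12*(-17)*13)) = √(17969 + (-4 - 468 - 2652)) = √(17969 - 3124) = √14845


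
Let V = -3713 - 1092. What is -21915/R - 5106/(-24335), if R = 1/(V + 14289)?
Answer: -5057831657994/24335 ≈ -2.0784e+8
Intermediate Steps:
V = -4805
R = 1/9484 (R = 1/(-4805 + 14289) = 1/9484 ≈ 0.00010544)
-21915/R - 5106/(-24335) = -21915/1/9484 - 5106/(-24335) = -21915*9484 - 5106*(-1/24335) = -207841860 + 5106/24335 = -5057831657994/24335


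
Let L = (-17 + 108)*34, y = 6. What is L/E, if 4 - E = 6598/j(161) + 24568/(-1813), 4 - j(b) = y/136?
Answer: -20391007/10876598 ≈ -1.8748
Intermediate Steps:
j(b) = 269/68 (j(b) = 4 - 6/136 = 4 - 1*3/68 = 4 - 3/68 = 269/68)
E = -21753196/13181 (E = 4 - (6598/(269/68) + 24568/(-1813)) = 4 - (6598*(68/269) + 24568*(-1/1813)) = 4 - (448664/269 - 664/49) = 4 - 1*21805920/13181 = 4 - 21805920/13181 = -21753196/13181 ≈ -1650.3)
L = 3094 (L = 91*34 = 3094)
L/E = 3094/(-21753196/13181) = 3094*(-13181/21753196) = -20391007/10876598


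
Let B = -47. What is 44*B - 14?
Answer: -2082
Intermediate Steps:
44*B - 14 = 44*(-47) - 14 = -2068 - 14 = -2082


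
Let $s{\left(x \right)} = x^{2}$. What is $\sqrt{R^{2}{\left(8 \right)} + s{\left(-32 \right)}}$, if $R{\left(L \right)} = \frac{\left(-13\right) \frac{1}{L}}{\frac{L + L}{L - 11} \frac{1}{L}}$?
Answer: $\frac{\sqrt{263665}}{16} \approx 32.093$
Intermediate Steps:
$R{\left(L \right)} = - \frac{13 \left(- \frac{11}{2} + \frac{L}{2}\right)}{L}$ ($R{\left(L \right)} = \frac{\left(-13\right) \frac{1}{L}}{\frac{2 L}{-11 + L} \frac{1}{L}} = \frac{\left(-13\right) \frac{1}{L}}{2 \frac{1}{-11 + L}} = - \frac{13}{L} \left(- \frac{11}{2} + \frac{L}{2}\right) = - \frac{13 \left(- \frac{11}{2} + \frac{L}{2}\right)}{L}$)
$\sqrt{R^{2}{\left(8 \right)} + s{\left(-32 \right)}} = \sqrt{\left(\frac{13 \left(11 - 8\right)}{2 \cdot 8}\right)^{2} + \left(-32\right)^{2}} = \sqrt{\left(\frac{13}{2} \cdot \frac{1}{8} \left(11 - 8\right)\right)^{2} + 1024} = \sqrt{\left(\frac{13}{2} \cdot \frac{1}{8} \cdot 3\right)^{2} + 1024} = \sqrt{\left(\frac{39}{16}\right)^{2} + 1024} = \sqrt{\frac{1521}{256} + 1024} = \sqrt{\frac{263665}{256}} = \frac{\sqrt{263665}}{16}$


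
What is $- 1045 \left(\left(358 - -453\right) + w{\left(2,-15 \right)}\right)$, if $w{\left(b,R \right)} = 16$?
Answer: $-864215$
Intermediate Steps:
$- 1045 \left(\left(358 - -453\right) + w{\left(2,-15 \right)}\right) = - 1045 \left(\left(358 - -453\right) + 16\right) = - 1045 \left(\left(358 + 453\right) + 16\right) = - 1045 \left(811 + 16\right) = \left(-1045\right) 827 = -864215$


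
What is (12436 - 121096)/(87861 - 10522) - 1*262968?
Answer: -20337790812/77339 ≈ -2.6297e+5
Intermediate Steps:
(12436 - 121096)/(87861 - 10522) - 1*262968 = -108660/77339 - 262968 = -20337790812/77339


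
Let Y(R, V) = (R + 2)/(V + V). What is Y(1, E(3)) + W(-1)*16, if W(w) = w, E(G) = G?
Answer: -31/2 ≈ -15.500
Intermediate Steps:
Y(R, V) = (2 + R)/(2*V) (Y(R, V) = (2 + R)/((2*V)) = (2 + R)*(1/(2*V)) = (2 + R)/(2*V))
Y(1, E(3)) + W(-1)*16 = (½)*(2 + 1)/3 - 1*16 = (½)*(⅓)*3 - 16 = ½ - 16 = -31/2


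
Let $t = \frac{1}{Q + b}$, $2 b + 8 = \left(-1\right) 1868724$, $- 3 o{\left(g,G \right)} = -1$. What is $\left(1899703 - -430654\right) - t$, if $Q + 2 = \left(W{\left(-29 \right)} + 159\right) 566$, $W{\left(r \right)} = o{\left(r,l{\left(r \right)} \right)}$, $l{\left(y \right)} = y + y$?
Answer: $\frac{5901759602495}{2532556} \approx 2.3304 \cdot 10^{6}$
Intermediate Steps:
$l{\left(y \right)} = 2 y$
$o{\left(g,G \right)} = \frac{1}{3}$ ($o{\left(g,G \right)} = \left(- \frac{1}{3}\right) \left(-1\right) = \frac{1}{3}$)
$W{\left(r \right)} = \frac{1}{3}$
$Q = \frac{270542}{3}$ ($Q = -2 + \left(\frac{1}{3} + 159\right) 566 = -2 + \frac{478}{3} \cdot 566 = -2 + \frac{270548}{3} = \frac{270542}{3} \approx 90181.0$)
$b = -934366$ ($b = -4 + \frac{\left(-1\right) 1868724}{2} = -4 + \frac{1}{2} \left(-1868724\right) = -4 - 934362 = -934366$)
$t = - \frac{3}{2532556}$ ($t = \frac{1}{\frac{270542}{3} - 934366} = \frac{1}{- \frac{2532556}{3}} = - \frac{3}{2532556} \approx -1.1846 \cdot 10^{-6}$)
$\left(1899703 - -430654\right) - t = \left(1899703 - -430654\right) - - \frac{3}{2532556} = \left(1899703 + 430654\right) + \frac{3}{2532556} = 2330357 + \frac{3}{2532556} = \frac{5901759602495}{2532556}$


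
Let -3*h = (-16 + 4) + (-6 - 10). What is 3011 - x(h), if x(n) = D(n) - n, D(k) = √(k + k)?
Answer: 9061/3 - 2*√42/3 ≈ 3016.0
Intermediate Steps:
h = 28/3 (h = -((-16 + 4) + (-6 - 10))/3 = -(-12 - 16)/3 = -⅓*(-28) = 28/3 ≈ 9.3333)
D(k) = √2*√k (D(k) = √(2*k) = √2*√k)
x(n) = -n + √2*√n (x(n) = √2*√n - n = -n + √2*√n)
3011 - x(h) = 3011 - (-1*28/3 + √2*√(28/3)) = 3011 - (-28/3 + √2*(2*√21/3)) = 3011 - (-28/3 + 2*√42/3) = 3011 + (28/3 - 2*√42/3) = 9061/3 - 2*√42/3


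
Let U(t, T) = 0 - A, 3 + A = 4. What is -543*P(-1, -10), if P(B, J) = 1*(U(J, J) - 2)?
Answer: 1629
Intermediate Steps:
A = 1 (A = -3 + 4 = 1)
U(t, T) = -1 (U(t, T) = 0 - 1*1 = 0 - 1 = -1)
P(B, J) = -3 (P(B, J) = 1*(-1 - 2) = 1*(-3) = -3)
-543*P(-1, -10) = -543*(-3) = 1629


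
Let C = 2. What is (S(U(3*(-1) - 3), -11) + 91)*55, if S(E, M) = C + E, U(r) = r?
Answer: 4785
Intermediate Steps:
S(E, M) = 2 + E
(S(U(3*(-1) - 3), -11) + 91)*55 = ((2 + (3*(-1) - 3)) + 91)*55 = ((2 + (-3 - 3)) + 91)*55 = ((2 - 6) + 91)*55 = (-4 + 91)*55 = 87*55 = 4785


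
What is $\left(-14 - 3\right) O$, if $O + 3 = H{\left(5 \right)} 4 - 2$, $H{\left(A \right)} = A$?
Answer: $-255$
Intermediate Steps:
$O = 15$ ($O = -3 + \left(5 \cdot 4 - 2\right) = -3 + \left(20 - 2\right) = -3 + 18 = 15$)
$\left(-14 - 3\right) O = \left(-14 - 3\right) 15 = \left(-17\right) 15 = -255$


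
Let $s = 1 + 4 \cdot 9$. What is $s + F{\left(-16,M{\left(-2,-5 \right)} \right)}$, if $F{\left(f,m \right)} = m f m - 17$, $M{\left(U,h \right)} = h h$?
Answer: $-9980$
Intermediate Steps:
$M{\left(U,h \right)} = h^{2}$
$F{\left(f,m \right)} = -17 + f m^{2}$ ($F{\left(f,m \right)} = f m m - 17 = f m^{2} - 17 = -17 + f m^{2}$)
$s = 37$ ($s = 1 + 36 = 37$)
$s + F{\left(-16,M{\left(-2,-5 \right)} \right)} = 37 - \left(17 + 16 \left(\left(-5\right)^{2}\right)^{2}\right) = 37 - \left(17 + 16 \cdot 25^{2}\right) = 37 - 10017 = -9980$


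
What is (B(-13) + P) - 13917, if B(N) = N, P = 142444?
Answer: 128514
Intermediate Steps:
(B(-13) + P) - 13917 = (-13 + 142444) - 13917 = 142431 - 13917 = 128514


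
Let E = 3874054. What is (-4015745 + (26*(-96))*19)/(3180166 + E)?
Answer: -4063169/7054220 ≈ -0.57599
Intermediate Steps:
(-4015745 + (26*(-96))*19)/(3180166 + E) = (-4015745 + (26*(-96))*19)/(3180166 + 3874054) = (-4015745 - 2496*19)/7054220 = (-4015745 - 47424)*(1/7054220) = -4063169*1/7054220 = -4063169/7054220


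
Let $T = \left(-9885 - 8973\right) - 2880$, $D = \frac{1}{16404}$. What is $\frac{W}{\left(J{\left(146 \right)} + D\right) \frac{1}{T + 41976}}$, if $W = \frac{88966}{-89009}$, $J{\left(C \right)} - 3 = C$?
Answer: $- \frac{29535302066832}{217555530773} \approx -135.76$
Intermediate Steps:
$J{\left(C \right)} = 3 + C$
$W = - \frac{88966}{89009}$ ($W = 88966 \left(- \frac{1}{89009}\right) = - \frac{88966}{89009} \approx -0.99952$)
$D = \frac{1}{16404} \approx 6.0961 \cdot 10^{-5}$
$T = -21738$ ($T = \left(-9885 - 8973\right) - 2880 = -18858 - 2880 = -21738$)
$\frac{W}{\left(J{\left(146 \right)} + D\right) \frac{1}{T + 41976}} = - \frac{88966}{89009 \frac{\left(3 + 146\right) + \frac{1}{16404}}{-21738 + 41976}} = - \frac{88966}{89009 \frac{149 + \frac{1}{16404}}{20238}} = - \frac{88966}{89009 \cdot \frac{2444197}{16404} \cdot \frac{1}{20238}} = - \frac{88966}{89009 \cdot \frac{2444197}{331984152}} = \left(- \frac{88966}{89009}\right) \frac{331984152}{2444197} = - \frac{29535302066832}{217555530773}$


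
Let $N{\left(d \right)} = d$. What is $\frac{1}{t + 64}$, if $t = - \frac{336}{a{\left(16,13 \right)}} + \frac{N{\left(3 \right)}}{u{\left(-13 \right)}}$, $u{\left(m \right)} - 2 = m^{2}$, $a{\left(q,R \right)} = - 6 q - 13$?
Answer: $\frac{6213}{416893} \approx 0.014903$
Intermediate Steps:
$a{\left(q,R \right)} = -13 - 6 q$
$u{\left(m \right)} = 2 + m^{2}$
$t = \frac{19261}{6213}$ ($t = - \frac{336}{-13 - 96} + \frac{3}{2 + \left(-13\right)^{2}} = - \frac{336}{-13 - 96} + \frac{3}{2 + 169} = - \frac{336}{-109} + \frac{3}{171} = \left(-336\right) \left(- \frac{1}{109}\right) + 3 \cdot \frac{1}{171} = \frac{336}{109} + \frac{1}{57} = \frac{19261}{6213} \approx 3.1001$)
$\frac{1}{t + 64} = \frac{1}{\frac{19261}{6213} + 64} = \frac{1}{\frac{416893}{6213}} = \frac{6213}{416893}$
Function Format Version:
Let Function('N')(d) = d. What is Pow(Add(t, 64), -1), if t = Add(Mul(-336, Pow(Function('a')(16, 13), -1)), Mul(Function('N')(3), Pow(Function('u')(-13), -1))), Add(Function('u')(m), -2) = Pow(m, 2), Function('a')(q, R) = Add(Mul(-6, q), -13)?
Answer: Rational(6213, 416893) ≈ 0.014903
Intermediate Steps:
Function('a')(q, R) = Add(-13, Mul(-6, q))
Function('u')(m) = Add(2, Pow(m, 2))
t = Rational(19261, 6213) (t = Add(Mul(-336, Pow(Add(-13, Mul(-6, 16)), -1)), Mul(3, Pow(Add(2, Pow(-13, 2)), -1))) = Add(Mul(-336, Pow(Add(-13, -96), -1)), Mul(3, Pow(Add(2, 169), -1))) = Add(Mul(-336, Pow(-109, -1)), Mul(3, Pow(171, -1))) = Add(Mul(-336, Rational(-1, 109)), Mul(3, Rational(1, 171))) = Add(Rational(336, 109), Rational(1, 57)) = Rational(19261, 6213) ≈ 3.1001)
Pow(Add(t, 64), -1) = Pow(Add(Rational(19261, 6213), 64), -1) = Pow(Rational(416893, 6213), -1) = Rational(6213, 416893)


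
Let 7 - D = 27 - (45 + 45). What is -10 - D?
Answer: -80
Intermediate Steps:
D = 70 (D = 7 - (27 - (45 + 45)) = 7 - (27 - 1*90) = 7 - (27 - 90) = 7 - 1*(-63) = 7 + 63 = 70)
-10 - D = -10 - 1*70 = -10 - 70 = -80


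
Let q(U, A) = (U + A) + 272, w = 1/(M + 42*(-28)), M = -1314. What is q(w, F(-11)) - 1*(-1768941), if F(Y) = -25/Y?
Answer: 48458806309/27390 ≈ 1.7692e+6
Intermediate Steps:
w = -1/2490 (w = 1/(-1314 + 42*(-28)) = 1/(-1314 - 1176) = 1/(-2490) = -1/2490 ≈ -0.00040161)
q(U, A) = 272 + A + U (q(U, A) = (A + U) + 272 = 272 + A + U)
q(w, F(-11)) - 1*(-1768941) = (272 - 25/(-11) - 1/2490) - 1*(-1768941) = (272 - 25*(-1/11) - 1/2490) + 1768941 = (272 + 25/11 - 1/2490) + 1768941 = 7512319/27390 + 1768941 = 48458806309/27390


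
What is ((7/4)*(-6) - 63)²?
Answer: 21609/4 ≈ 5402.3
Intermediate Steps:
((7/4)*(-6) - 63)² = (-21/2 - 63)² = (-147/2)² = 21609/4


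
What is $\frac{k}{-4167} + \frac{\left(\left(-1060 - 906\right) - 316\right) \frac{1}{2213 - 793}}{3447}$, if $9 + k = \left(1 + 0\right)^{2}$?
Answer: $\frac{1647157}{1133132310} \approx 0.0014536$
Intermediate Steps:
$k = -8$ ($k = -9 + \left(1 + 0\right)^{2} = -9 + 1^{2} = -9 + 1 = -8$)
$\frac{k}{-4167} + \frac{\left(\left(-1060 - 906\right) - 316\right) \frac{1}{2213 - 793}}{3447} = - \frac{8}{-4167} + \frac{\left(\left(-1060 - 906\right) - 316\right) \frac{1}{2213 - 793}}{3447} = \left(-8\right) \left(- \frac{1}{4167}\right) + \frac{\left(-1060 - 906\right) - 316}{1420} \cdot \frac{1}{3447} = \frac{8}{4167} + \left(-1966 - 316\right) \frac{1}{1420} \cdot \frac{1}{3447} = \frac{8}{4167} + \left(-2282\right) \frac{1}{1420} \cdot \frac{1}{3447} = \frac{8}{4167} - \frac{1141}{2447370} = \frac{1647157}{1133132310}$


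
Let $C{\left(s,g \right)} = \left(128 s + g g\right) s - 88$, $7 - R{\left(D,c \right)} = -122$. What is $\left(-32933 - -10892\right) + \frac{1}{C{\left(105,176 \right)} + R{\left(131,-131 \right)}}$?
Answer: $- \frac{102793074560}{4663721} \approx -22041.0$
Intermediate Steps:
$R{\left(D,c \right)} = 129$ ($R{\left(D,c \right)} = 7 - -122 = 7 + 122 = 129$)
$C{\left(s,g \right)} = -88 + s \left(g^{2} + 128 s\right)$ ($C{\left(s,g \right)} = \left(128 s + g^{2}\right) s - 88 = \left(g^{2} + 128 s\right) s - 88 = s \left(g^{2} + 128 s\right) - 88 = -88 + s \left(g^{2} + 128 s\right)$)
$\left(-32933 - -10892\right) + \frac{1}{C{\left(105,176 \right)} + R{\left(131,-131 \right)}} = \left(-32933 - -10892\right) + \frac{1}{\left(-88 + 128 \cdot 105^{2} + 105 \cdot 176^{2}\right) + 129} = \left(-32933 + 10892\right) + \frac{1}{\left(-88 + 128 \cdot 11025 + 105 \cdot 30976\right) + 129} = -22041 + \frac{1}{\left(-88 + 1411200 + 3252480\right) + 129} = -22041 + \frac{1}{4663592 + 129} = -22041 + \frac{1}{4663721} = - \frac{102793074560}{4663721}$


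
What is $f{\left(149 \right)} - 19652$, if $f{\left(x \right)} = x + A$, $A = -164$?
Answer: $-19667$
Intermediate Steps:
$f{\left(x \right)} = -164 + x$ ($f{\left(x \right)} = x - 164 = -164 + x$)
$f{\left(149 \right)} - 19652 = \left(-164 + 149\right) - 19652 = -15 - 19652 = -19667$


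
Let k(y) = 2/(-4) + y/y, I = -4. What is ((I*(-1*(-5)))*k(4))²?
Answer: 100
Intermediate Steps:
k(y) = ½ (k(y) = 2*(-¼) + 1 = -½ + 1 = ½)
((I*(-1*(-5)))*k(4))² = (-(-4)*(-5)*(½))² = (-4*5*(½))² = (-20*½)² = (-10)² = 100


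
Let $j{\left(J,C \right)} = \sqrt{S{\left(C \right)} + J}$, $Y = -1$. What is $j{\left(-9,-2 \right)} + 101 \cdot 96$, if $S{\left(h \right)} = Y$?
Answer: $9696 + i \sqrt{10} \approx 9696.0 + 3.1623 i$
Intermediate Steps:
$S{\left(h \right)} = -1$
$j{\left(J,C \right)} = \sqrt{-1 + J}$
$j{\left(-9,-2 \right)} + 101 \cdot 96 = \sqrt{-1 - 9} + 101 \cdot 96 = \sqrt{-10} + 9696 = i \sqrt{10} + 9696 = 9696 + i \sqrt{10}$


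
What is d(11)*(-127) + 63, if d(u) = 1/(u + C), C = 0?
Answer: 566/11 ≈ 51.455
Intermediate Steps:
d(u) = 1/u (d(u) = 1/(u + 0) = 1/u)
d(11)*(-127) + 63 = -127/11 + 63 = 566/11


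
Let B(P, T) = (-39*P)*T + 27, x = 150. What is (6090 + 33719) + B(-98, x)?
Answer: 613136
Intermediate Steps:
B(P, T) = 27 - 39*P*T (B(P, T) = -39*P*T + 27 = 27 - 39*P*T)
(6090 + 33719) + B(-98, x) = (6090 + 33719) + (27 - 39*(-98)*150) = 39809 + (27 + 573300) = 39809 + 573327 = 613136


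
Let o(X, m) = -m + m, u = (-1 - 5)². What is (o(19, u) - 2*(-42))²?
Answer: 7056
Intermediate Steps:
u = 36 (u = (-6)² = 36)
o(X, m) = 0
(o(19, u) - 2*(-42))² = (0 - 2*(-42))² = (0 + 84)² = 84² = 7056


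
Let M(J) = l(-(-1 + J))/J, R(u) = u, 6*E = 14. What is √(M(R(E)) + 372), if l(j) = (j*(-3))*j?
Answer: 2*√4529/7 ≈ 19.228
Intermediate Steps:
E = 7/3 (E = (⅙)*14 = 7/3 ≈ 2.3333)
l(j) = -3*j² (l(j) = (-3*j)*j = -3*j²)
M(J) = -3*(1 - J)²/J (M(J) = (-3*(-1 + J)²)/J = (-3*(1 - J)²)/J = -3*(1 - J)²/J)
√(M(R(E)) + 372) = √(-3*(-1 + 7/3)²/7/3 + 372) = √(-3*3/7*(4/3)² + 372) = √(-3*3/7*16/9 + 372) = √(-16/7 + 372) = √(2588/7) = 2*√4529/7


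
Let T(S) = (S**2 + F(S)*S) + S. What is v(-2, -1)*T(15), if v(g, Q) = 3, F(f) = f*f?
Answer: 10845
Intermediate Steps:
F(f) = f**2
T(S) = S + S**2 + S**3 (T(S) = (S**2 + S**2*S) + S = (S**2 + S**3) + S = S + S**2 + S**3)
v(-2, -1)*T(15) = 3*(15*(1 + 15 + 15**2)) = 3*(15*(1 + 15 + 225)) = 3*(15*241) = 3*3615 = 10845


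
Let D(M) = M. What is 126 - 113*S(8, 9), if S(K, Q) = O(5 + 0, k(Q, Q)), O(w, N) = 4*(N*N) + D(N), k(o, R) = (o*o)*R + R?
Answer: -246262356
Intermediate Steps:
k(o, R) = R + R*o**2 (k(o, R) = o**2*R + R = R*o**2 + R = R + R*o**2)
O(w, N) = N + 4*N**2 (O(w, N) = 4*(N*N) + N = 4*N**2 + N = N + 4*N**2)
S(K, Q) = Q*(1 + Q**2)*(1 + 4*Q*(1 + Q**2)) (S(K, Q) = (Q*(1 + Q**2))*(1 + 4*(Q*(1 + Q**2))) = (Q*(1 + Q**2))*(1 + 4*Q*(1 + Q**2)) = Q*(1 + Q**2)*(1 + 4*Q*(1 + Q**2)))
126 - 113*S(8, 9) = 126 - 1017*(1 + 9**2)*(1 + 4*9*(1 + 9**2)) = 126 - 1017*(1 + 81)*(1 + 4*9*(1 + 81)) = 126 - 1017*82*(1 + 4*9*82) = 126 - 1017*82*(1 + 2952) = 126 - 1017*82*2953 = 126 - 113*2179314 = 126 - 246262482 = -246262356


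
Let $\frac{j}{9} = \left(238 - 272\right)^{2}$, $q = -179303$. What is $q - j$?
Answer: $-189707$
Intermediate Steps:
$j = 10404$ ($j = 9 \left(238 - 272\right)^{2} = 9 \left(-34\right)^{2} = 9 \cdot 1156 = 10404$)
$q - j = -179303 - 10404 = -189707$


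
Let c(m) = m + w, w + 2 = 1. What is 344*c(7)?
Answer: 2064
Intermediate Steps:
w = -1 (w = -2 + 1 = -1)
c(m) = -1 + m (c(m) = m - 1 = -1 + m)
344*c(7) = 344*(-1 + 7) = 344*6 = 2064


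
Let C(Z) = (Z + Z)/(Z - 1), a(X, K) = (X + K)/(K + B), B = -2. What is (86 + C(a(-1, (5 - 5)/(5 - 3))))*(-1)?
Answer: -84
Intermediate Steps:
a(X, K) = (K + X)/(-2 + K) (a(X, K) = (X + K)/(K - 2) = (K + X)/(-2 + K))
C(Z) = 2*Z/(-1 + Z) (C(Z) = (2*Z)/(-1 + Z) = 2*Z/(-1 + Z))
(86 + C(a(-1, (5 - 5)/(5 - 3))))*(-1) = (86 + 2*(((5 - 5)/(5 - 3) - 1)/(-2 + (5 - 5)/(5 - 3)))/(-1 + ((5 - 5)/(5 - 3) - 1)/(-2 + (5 - 5)/(5 - 3))))*(-1) = (86 + 2*((0/2 - 1)/(-2 + 0/2))/(-1 + (0/2 - 1)/(-2 + 0/2)))*(-1) = (86 + 2*((0*(½) - 1)/(-2 + 0*(½)))/(-1 + (0*(½) - 1)/(-2 + 0*(½))))*(-1) = (86 + 2*((0 - 1)/(-2 + 0))/(-1 + (0 - 1)/(-2 + 0)))*(-1) = (86 + 2*(-1/(-2))/(-1 - 1/(-2)))*(-1) = (86 + 2*(-½*(-1))/(-1 - ½*(-1)))*(-1) = (86 + 2*(½)/(-1 + ½))*(-1) = (86 + 2*(½)/(-½))*(-1) = (86 + 2*(½)*(-2))*(-1) = (86 - 2)*(-1) = 84*(-1) = -84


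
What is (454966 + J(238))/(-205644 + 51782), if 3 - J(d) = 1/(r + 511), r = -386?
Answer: -28435562/9616375 ≈ -2.9570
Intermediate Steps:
J(d) = 374/125 (J(d) = 3 - 1/(-386 + 511) = 3 - 1/125 = 374/125)
(454966 + J(238))/(-205644 + 51782) = (454966 + 374/125)/(-205644 + 51782) = (56871124/125)/(-153862) = (56871124/125)*(-1/153862) = -28435562/9616375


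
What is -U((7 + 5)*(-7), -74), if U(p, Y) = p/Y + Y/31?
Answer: 1436/1147 ≈ 1.2520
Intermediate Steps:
U(p, Y) = Y/31 + p/Y (U(p, Y) = p/Y + Y*(1/31) = p/Y + Y/31 = Y/31 + p/Y)
-U((7 + 5)*(-7), -74) = -((1/31)*(-74) + ((7 + 5)*(-7))/(-74)) = -(-74/31 + (12*(-7))*(-1/74)) = -(-74/31 - 84*(-1/74)) = -(-74/31 + 42/37) = -1*(-1436/1147) = 1436/1147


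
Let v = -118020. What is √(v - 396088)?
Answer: 14*I*√2623 ≈ 717.01*I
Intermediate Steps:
√(v - 396088) = √(-118020 - 396088) = √(-514108) = 14*I*√2623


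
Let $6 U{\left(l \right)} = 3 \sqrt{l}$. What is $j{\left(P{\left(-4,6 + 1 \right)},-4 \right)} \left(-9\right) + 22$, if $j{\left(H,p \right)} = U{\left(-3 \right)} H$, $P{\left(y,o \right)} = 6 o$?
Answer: $22 - 189 i \sqrt{3} \approx 22.0 - 327.36 i$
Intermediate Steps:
$U{\left(l \right)} = \frac{\sqrt{l}}{2}$ ($U{\left(l \right)} = \frac{3 \sqrt{l}}{6} = \frac{\sqrt{l}}{2}$)
$j{\left(H,p \right)} = \frac{i H \sqrt{3}}{2}$ ($j{\left(H,p \right)} = \frac{\sqrt{-3}}{2} H = \frac{i \sqrt{3}}{2} H = \frac{i H \sqrt{3}}{2}$)
$j{\left(P{\left(-4,6 + 1 \right)},-4 \right)} \left(-9\right) + 22 = \frac{i 6 \left(6 + 1\right) \sqrt{3}}{2} \left(-9\right) + 22 = \frac{i 6 \cdot 7 \sqrt{3}}{2} \left(-9\right) + 22 = \frac{1}{2} i 42 \sqrt{3} \left(-9\right) + 22 = 21 i \sqrt{3} \left(-9\right) + 22 = - 189 i \sqrt{3} + 22 = 22 - 189 i \sqrt{3}$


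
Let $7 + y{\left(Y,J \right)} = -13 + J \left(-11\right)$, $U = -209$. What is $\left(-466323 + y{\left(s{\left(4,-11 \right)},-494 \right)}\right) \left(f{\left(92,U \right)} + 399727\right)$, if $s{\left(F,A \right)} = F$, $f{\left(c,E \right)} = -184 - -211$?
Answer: $-184250216386$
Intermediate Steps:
$f{\left(c,E \right)} = 27$ ($f{\left(c,E \right)} = -184 + 211 = 27$)
$y{\left(Y,J \right)} = -20 - 11 J$ ($y{\left(Y,J \right)} = -7 + \left(-13 + J \left(-11\right)\right) = -7 - \left(13 + 11 J\right) = -20 - 11 J$)
$\left(-466323 + y{\left(s{\left(4,-11 \right)},-494 \right)}\right) \left(f{\left(92,U \right)} + 399727\right) = \left(-466323 - -5414\right) \left(27 + 399727\right) = \left(-466323 + \left(-20 + 5434\right)\right) 399754 = \left(-466323 + 5414\right) 399754 = \left(-460909\right) 399754 = -184250216386$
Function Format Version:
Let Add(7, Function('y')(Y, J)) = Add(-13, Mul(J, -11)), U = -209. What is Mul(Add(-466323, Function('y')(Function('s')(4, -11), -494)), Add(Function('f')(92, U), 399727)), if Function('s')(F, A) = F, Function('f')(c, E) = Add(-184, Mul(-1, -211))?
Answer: -184250216386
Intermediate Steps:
Function('f')(c, E) = 27 (Function('f')(c, E) = Add(-184, 211) = 27)
Function('y')(Y, J) = Add(-20, Mul(-11, J)) (Function('y')(Y, J) = Add(-7, Add(-13, Mul(J, -11))) = Add(-7, Add(-13, Mul(-11, J))) = Add(-20, Mul(-11, J)))
Mul(Add(-466323, Function('y')(Function('s')(4, -11), -494)), Add(Function('f')(92, U), 399727)) = Mul(Add(-466323, Add(-20, Mul(-11, -494))), Add(27, 399727)) = Mul(Add(-466323, Add(-20, 5434)), 399754) = Mul(Add(-466323, 5414), 399754) = Mul(-460909, 399754) = -184250216386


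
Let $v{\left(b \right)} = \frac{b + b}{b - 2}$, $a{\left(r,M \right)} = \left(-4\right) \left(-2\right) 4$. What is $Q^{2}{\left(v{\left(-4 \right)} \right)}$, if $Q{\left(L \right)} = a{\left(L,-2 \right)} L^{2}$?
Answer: $\frac{262144}{81} \approx 3236.3$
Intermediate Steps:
$a{\left(r,M \right)} = 32$ ($a{\left(r,M \right)} = 8 \cdot 4 = 32$)
$v{\left(b \right)} = \frac{2 b}{-2 + b}$
$Q{\left(L \right)} = 32 L^{2}$
$Q^{2}{\left(v{\left(-4 \right)} \right)} = \left(32 \left(2 \left(-4\right) \frac{1}{-2 - 4}\right)^{2}\right)^{2} = \left(32 \left(2 \left(-4\right) \frac{1}{-6}\right)^{2}\right)^{2} = \left(32 \left(2 \left(-4\right) \left(- \frac{1}{6}\right)\right)^{2}\right)^{2} = \left(32 \left(\frac{4}{3}\right)^{2}\right)^{2} = \left(32 \cdot \frac{16}{9}\right)^{2} = \left(\frac{512}{9}\right)^{2} = \frac{262144}{81}$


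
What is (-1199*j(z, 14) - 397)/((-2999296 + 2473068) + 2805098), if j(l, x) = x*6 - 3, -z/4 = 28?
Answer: -48758/1139435 ≈ -0.042791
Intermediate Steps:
z = -112 (z = -4*28 = -112)
j(l, x) = -3 + 6*x (j(l, x) = 6*x - 3 = -3 + 6*x)
(-1199*j(z, 14) - 397)/((-2999296 + 2473068) + 2805098) = (-1199*(-3 + 6*14) - 397)/((-2999296 + 2473068) + 2805098) = (-1199*(-3 + 84) - 397)/(-526228 + 2805098) = (-1199*81 - 397)/2278870 = (-97119 - 397)*(1/2278870) = -97516*1/2278870 = -48758/1139435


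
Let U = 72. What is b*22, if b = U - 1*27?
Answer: 990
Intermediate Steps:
b = 45 (b = 72 - 1*27 = 72 - 27 = 45)
b*22 = 45*22 = 990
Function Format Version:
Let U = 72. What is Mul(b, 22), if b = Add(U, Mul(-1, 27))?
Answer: 990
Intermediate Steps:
b = 45 (b = Add(72, Mul(-1, 27)) = Add(72, -27) = 45)
Mul(b, 22) = Mul(45, 22) = 990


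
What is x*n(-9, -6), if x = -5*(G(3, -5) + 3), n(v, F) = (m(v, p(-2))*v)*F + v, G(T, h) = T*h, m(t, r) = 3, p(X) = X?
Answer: 9180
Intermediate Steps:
n(v, F) = v + 3*F*v (n(v, F) = (3*v)*F + v = 3*F*v + v = v + 3*F*v)
x = 60 (x = -5*(3*(-5) + 3) = -5*(-15 + 3) = -5*(-12) = 60)
x*n(-9, -6) = 60*(-9*(1 + 3*(-6))) = 60*(-9*(1 - 18)) = 60*(-9*(-17)) = 60*153 = 9180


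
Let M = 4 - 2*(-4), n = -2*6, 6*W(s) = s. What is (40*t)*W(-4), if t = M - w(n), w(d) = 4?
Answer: -640/3 ≈ -213.33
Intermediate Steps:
W(s) = s/6
n = -12
M = 12 (M = 4 + 8 = 12)
t = 8 (t = 12 - 1*4 = 12 - 4 = 8)
(40*t)*W(-4) = (40*8)*((⅙)*(-4)) = 320*(-⅔) = -640/3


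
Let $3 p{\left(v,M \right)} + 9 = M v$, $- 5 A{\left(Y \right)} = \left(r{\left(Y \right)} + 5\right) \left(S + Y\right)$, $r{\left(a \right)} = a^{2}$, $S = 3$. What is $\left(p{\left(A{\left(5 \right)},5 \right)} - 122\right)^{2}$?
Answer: $42025$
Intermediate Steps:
$A{\left(Y \right)} = - \frac{\left(3 + Y\right) \left(5 + Y^{2}\right)}{5}$ ($A{\left(Y \right)} = - \frac{\left(Y^{2} + 5\right) \left(3 + Y\right)}{5} = - \frac{\left(5 + Y^{2}\right) \left(3 + Y\right)}{5} = - \frac{\left(3 + Y\right) \left(5 + Y^{2}\right)}{5}$)
$p{\left(v,M \right)} = -3 + \frac{M v}{3}$
$\left(p{\left(A{\left(5 \right)},5 \right)} - 122\right)^{2} = \left(\left(-3 + \frac{1}{3} \cdot 5 \left(-3 - 5 - \frac{3 \cdot 5^{2}}{5} - \frac{5^{3}}{5}\right)\right) - 122\right)^{2} = \left(\left(-3 + \frac{1}{3} \cdot 5 \left(-3 - 5 - 15 - 25\right)\right) - 122\right)^{2} = \left(\left(-3 + \frac{1}{3} \cdot 5 \left(-48\right)\right) - 122\right)^{2} = \left(\left(-3 - 80\right) - 122\right)^{2} = \left(-83 - 122\right)^{2} = \left(-205\right)^{2} = 42025$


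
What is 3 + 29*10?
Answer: 293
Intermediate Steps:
3 + 29*10 = 3 + 290 = 293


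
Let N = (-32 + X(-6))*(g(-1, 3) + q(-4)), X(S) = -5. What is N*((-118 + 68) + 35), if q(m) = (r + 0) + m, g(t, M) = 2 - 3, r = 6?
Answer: 555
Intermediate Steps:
g(t, M) = -1
q(m) = 6 + m (q(m) = (6 + 0) + m = 6 + m)
N = -37 (N = (-32 - 5)*(-1 + (6 - 4)) = -37*(-1 + 2) = -37*1 = -37)
N*((-118 + 68) + 35) = -37*((-118 + 68) + 35) = -37*(-50 + 35) = -37*(-15) = 555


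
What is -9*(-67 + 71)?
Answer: -36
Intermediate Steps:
-9*(-67 + 71) = -9*4 = -36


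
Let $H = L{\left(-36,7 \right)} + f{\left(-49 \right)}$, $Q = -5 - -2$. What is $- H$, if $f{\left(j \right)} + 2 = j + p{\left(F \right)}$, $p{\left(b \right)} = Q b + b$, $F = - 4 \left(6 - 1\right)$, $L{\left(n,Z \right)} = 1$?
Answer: $10$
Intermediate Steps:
$Q = -3$ ($Q = -5 + 2 = -3$)
$F = -20$ ($F = \left(-4\right) 5 = -20$)
$p{\left(b \right)} = - 2 b$ ($p{\left(b \right)} = - 3 b + b = - 2 b$)
$f{\left(j \right)} = 38 + j$ ($f{\left(j \right)} = -2 + \left(j - -40\right) = -2 + \left(j + 40\right) = -2 + \left(40 + j\right) = 38 + j$)
$H = -10$ ($H = 1 + \left(38 - 49\right) = 1 - 11 = -10$)
$- H = \left(-1\right) \left(-10\right) = 10$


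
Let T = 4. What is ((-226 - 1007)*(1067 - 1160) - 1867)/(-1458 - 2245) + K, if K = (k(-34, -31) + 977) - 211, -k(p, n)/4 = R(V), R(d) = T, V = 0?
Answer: 2664448/3703 ≈ 719.54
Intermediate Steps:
R(d) = 4
k(p, n) = -16 (k(p, n) = -4*4 = -16)
K = 750 (K = (-16 + 977) - 211 = 961 - 211 = 750)
((-226 - 1007)*(1067 - 1160) - 1867)/(-1458 - 2245) + K = ((-226 - 1007)*(1067 - 1160) - 1867)/(-1458 - 2245) + 750 = (-1233*(-93) - 1867)/(-3703) + 750 = (114669 - 1867)*(-1/3703) + 750 = 112802*(-1/3703) + 750 = -112802/3703 + 750 = 2664448/3703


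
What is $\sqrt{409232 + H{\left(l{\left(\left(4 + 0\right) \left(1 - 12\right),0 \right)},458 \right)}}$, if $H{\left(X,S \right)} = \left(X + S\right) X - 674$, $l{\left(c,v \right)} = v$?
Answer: $\sqrt{408558} \approx 639.19$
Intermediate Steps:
$H{\left(X,S \right)} = -674 + X \left(S + X\right)$ ($H{\left(X,S \right)} = \left(S + X\right) X - 674 = X \left(S + X\right) - 674 = -674 + X \left(S + X\right)$)
$\sqrt{409232 + H{\left(l{\left(\left(4 + 0\right) \left(1 - 12\right),0 \right)},458 \right)}} = \sqrt{409232 + \left(-674 + 0^{2} + 458 \cdot 0\right)} = \sqrt{409232 + \left(-674 + 0 + 0\right)} = \sqrt{409232 - 674} = \sqrt{408558}$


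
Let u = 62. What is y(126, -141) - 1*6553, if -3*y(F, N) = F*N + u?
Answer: -1955/3 ≈ -651.67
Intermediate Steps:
y(F, N) = -62/3 - F*N/3 (y(F, N) = -(F*N + 62)/3 = -(62 + F*N)/3 = -62/3 - F*N/3)
y(126, -141) - 1*6553 = (-62/3 - ⅓*126*(-141)) - 1*6553 = (-62/3 + 5922) - 6553 = 17704/3 - 6553 = -1955/3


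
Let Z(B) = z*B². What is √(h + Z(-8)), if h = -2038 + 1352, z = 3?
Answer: I*√494 ≈ 22.226*I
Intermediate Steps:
Z(B) = 3*B²
h = -686
√(h + Z(-8)) = √(-686 + 3*(-8)²) = √(-686 + 3*64) = √(-686 + 192) = √(-494) = I*√494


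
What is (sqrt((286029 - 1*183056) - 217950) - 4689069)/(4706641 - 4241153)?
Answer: -4689069/465488 + I*sqrt(114977)/465488 ≈ -10.073 + 0.00072845*I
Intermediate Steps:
(sqrt((286029 - 1*183056) - 217950) - 4689069)/(4706641 - 4241153) = (sqrt((286029 - 183056) - 217950) - 4689069)/465488 = (sqrt(102973 - 217950) - 4689069)*(1/465488) = (sqrt(-114977) - 4689069)*(1/465488) = (I*sqrt(114977) - 4689069)*(1/465488) = (-4689069 + I*sqrt(114977))*(1/465488) = -4689069/465488 + I*sqrt(114977)/465488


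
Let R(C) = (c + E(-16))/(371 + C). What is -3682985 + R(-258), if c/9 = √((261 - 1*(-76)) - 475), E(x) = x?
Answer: -416177321/113 + 9*I*√138/113 ≈ -3.683e+6 + 0.93563*I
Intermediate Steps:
c = 9*I*√138 (c = 9*√((261 - 1*(-76)) - 475) = 9*√((261 + 76) - 475) = 9*√(337 - 475) = 9*√(-138) = 9*(I*√138) = 9*I*√138 ≈ 105.73*I)
R(C) = (-16 + 9*I*√138)/(371 + C) (R(C) = (9*I*√138 - 16)/(371 + C) = (-16 + 9*I*√138)/(371 + C))
-3682985 + R(-258) = -3682985 + (-16 + 9*I*√138)/(371 - 258) = -3682985 + (-16 + 9*I*√138)/113 = -3682985 + (-16/113 + 9*I*√138/113) = -416177321/113 + 9*I*√138/113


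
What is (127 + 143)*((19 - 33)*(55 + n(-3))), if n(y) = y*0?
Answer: -207900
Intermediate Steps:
n(y) = 0
(127 + 143)*((19 - 33)*(55 + n(-3))) = (127 + 143)*((19 - 33)*(55 + 0)) = 270*(-14*55) = 270*(-770) = -207900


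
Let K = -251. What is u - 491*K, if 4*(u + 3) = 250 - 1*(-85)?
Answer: 493287/4 ≈ 1.2332e+5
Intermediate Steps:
u = 323/4 (u = -3 + (250 - 1*(-85))/4 = -3 + (250 + 85)/4 = -3 + (¼)*335 = -3 + 335/4 = 323/4 ≈ 80.750)
u - 491*K = 323/4 - 491*(-251) = 323/4 + 123241 = 493287/4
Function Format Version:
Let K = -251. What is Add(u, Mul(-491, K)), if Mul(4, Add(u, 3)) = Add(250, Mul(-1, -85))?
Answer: Rational(493287, 4) ≈ 1.2332e+5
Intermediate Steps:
u = Rational(323, 4) (u = Add(-3, Mul(Rational(1, 4), Add(250, Mul(-1, -85)))) = Add(-3, Mul(Rational(1, 4), Add(250, 85))) = Add(-3, Mul(Rational(1, 4), 335)) = Add(-3, Rational(335, 4)) = Rational(323, 4) ≈ 80.750)
Add(u, Mul(-491, K)) = Add(Rational(323, 4), Mul(-491, -251)) = Add(Rational(323, 4), 123241) = Rational(493287, 4)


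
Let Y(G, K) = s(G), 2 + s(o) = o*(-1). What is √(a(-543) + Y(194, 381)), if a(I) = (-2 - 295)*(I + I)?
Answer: √322346 ≈ 567.75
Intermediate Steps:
a(I) = -594*I
s(o) = -2 - o (s(o) = -2 + o*(-1) = -2 - o)
Y(G, K) = -2 - G
√(a(-543) + Y(194, 381)) = √(-594*(-543) + (-2 - 1*194)) = √(322542 + (-2 - 194)) = √(322542 - 196) = √322346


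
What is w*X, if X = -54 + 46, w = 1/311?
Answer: -8/311 ≈ -0.025723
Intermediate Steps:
w = 1/311 ≈ 0.0032154
X = -8
w*X = (1/311)*(-8) = -8/311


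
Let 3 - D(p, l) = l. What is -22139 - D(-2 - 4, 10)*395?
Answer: -19374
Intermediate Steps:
D(p, l) = 3 - l
-22139 - D(-2 - 4, 10)*395 = -22139 - (3 - 1*10)*395 = -22139 - (3 - 10)*395 = -22139 - (-7)*395 = -22139 - 1*(-2765) = -22139 + 2765 = -19374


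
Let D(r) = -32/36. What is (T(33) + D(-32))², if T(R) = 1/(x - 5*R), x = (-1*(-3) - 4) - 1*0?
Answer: 1787569/2232036 ≈ 0.80087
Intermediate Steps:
D(r) = -8/9 (D(r) = -32*1/36 = -8/9)
x = -1 (x = (3 - 4) + 0 = -1 + 0 = -1)
T(R) = 1/(-1 - 5*R)
(T(33) + D(-32))² = (-1/(1 + 5*33) - 8/9)² = (-1/(1 + 165) - 8/9)² = (-1/166 - 8/9)² = (-1337/1494)² = 1787569/2232036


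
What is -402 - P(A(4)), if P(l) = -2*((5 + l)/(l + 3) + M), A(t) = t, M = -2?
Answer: -2824/7 ≈ -403.43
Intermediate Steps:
P(l) = 4 - 2*(5 + l)/(3 + l) (P(l) = -2*((5 + l)/(l + 3) - 2) = -2*((5 + l)/(3 + l) - 2) = -2*(-2 + (5 + l)/(3 + l)) = 4 - 2*(5 + l)/(3 + l))
-402 - P(A(4)) = -402 - 2*(1 + 4)/(3 + 4) = -402 - 2*5/7 = -402 - 1*10/7 = -402 - 10/7 = -2824/7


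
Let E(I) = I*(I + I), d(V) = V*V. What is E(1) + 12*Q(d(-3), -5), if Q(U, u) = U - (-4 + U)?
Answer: 50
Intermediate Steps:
d(V) = V²
Q(U, u) = 4 (Q(U, u) = U + (4 - U) = 4)
E(I) = 2*I² (E(I) = I*(2*I) = 2*I²)
E(1) + 12*Q(d(-3), -5) = 2*1² + 12*4 = 2*1 + 48 = 2 + 48 = 50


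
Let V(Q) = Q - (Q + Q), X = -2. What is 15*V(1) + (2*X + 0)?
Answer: -19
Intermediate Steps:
V(Q) = -Q (V(Q) = Q - 2*Q = -Q)
15*V(1) + (2*X + 0) = 15*(-1*1) + (2*(-2) + 0) = 15*(-1) + (-4 + 0) = -15 - 4 = -19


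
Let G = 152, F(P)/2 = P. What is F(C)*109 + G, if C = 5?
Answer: 1242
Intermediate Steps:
F(P) = 2*P
F(C)*109 + G = (2*5)*109 + 152 = 10*109 + 152 = 1090 + 152 = 1242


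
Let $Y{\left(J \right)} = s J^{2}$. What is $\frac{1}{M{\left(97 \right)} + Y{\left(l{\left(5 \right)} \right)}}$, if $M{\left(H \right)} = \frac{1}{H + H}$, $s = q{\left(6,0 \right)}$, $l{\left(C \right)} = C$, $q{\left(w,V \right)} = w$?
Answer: $\frac{194}{29101} \approx 0.0066664$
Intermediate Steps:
$s = 6$
$M{\left(H \right)} = \frac{1}{2 H}$
$Y{\left(J \right)} = 6 J^{2}$
$\frac{1}{M{\left(97 \right)} + Y{\left(l{\left(5 \right)} \right)}} = \frac{1}{\frac{1}{2 \cdot 97} + 6 \cdot 5^{2}} = \frac{1}{\frac{1}{2} \cdot \frac{1}{97} + 6 \cdot 25} = \frac{1}{\frac{1}{194} + 150} = \frac{1}{\frac{29101}{194}} = \frac{194}{29101}$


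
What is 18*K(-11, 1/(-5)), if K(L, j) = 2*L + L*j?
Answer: -1782/5 ≈ -356.40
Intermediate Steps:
18*K(-11, 1/(-5)) = 18*(-11*(2 + 1/(-5))) = 18*(-11*(2 - 1/5)) = 18*(-11*9/5) = 18*(-99/5) = -1782/5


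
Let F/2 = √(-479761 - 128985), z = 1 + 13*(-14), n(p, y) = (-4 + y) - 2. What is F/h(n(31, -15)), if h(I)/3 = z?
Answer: -2*I*√608746/543 ≈ -2.8737*I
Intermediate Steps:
n(p, y) = -6 + y
z = -181 (z = 1 - 182 = -181)
h(I) = -543 (h(I) = 3*(-181) = -543)
F = 2*I*√608746 (F = 2*√(-479761 - 128985) = 2*√(-608746) = 2*(I*√608746) = 2*I*√608746 ≈ 1560.4*I)
F/h(n(31, -15)) = (2*I*√608746)/(-543) = (2*I*√608746)*(-1/543) = -2*I*√608746/543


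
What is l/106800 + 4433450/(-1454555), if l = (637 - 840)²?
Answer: -82710340601/31069294800 ≈ -2.6621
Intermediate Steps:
l = 41209 (l = (-203)² = 41209)
l/106800 + 4433450/(-1454555) = 41209/106800 + 4433450/(-1454555) = 41209*(1/106800) + 4433450*(-1/1454555) = 41209/106800 - 886690/290911 = -82710340601/31069294800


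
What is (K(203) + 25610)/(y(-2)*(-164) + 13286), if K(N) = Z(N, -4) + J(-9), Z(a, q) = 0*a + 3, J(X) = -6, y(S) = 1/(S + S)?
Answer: 25607/13327 ≈ 1.9214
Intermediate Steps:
y(S) = 1/(2*S)
Z(a, q) = 3 (Z(a, q) = 0 + 3 = 3)
K(N) = -3 (K(N) = 3 - 6 = -3)
(K(203) + 25610)/(y(-2)*(-164) + 13286) = (-3 + 25610)/(((1/2)/(-2))*(-164) + 13286) = 25607/(((1/2)*(-1/2))*(-164) + 13286) = 25607/(-1/4*(-164) + 13286) = 25607/(41 + 13286) = 25607/13327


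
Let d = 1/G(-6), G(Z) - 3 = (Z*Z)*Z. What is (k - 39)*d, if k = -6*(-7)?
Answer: -1/71 ≈ -0.014085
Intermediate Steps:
k = 42
G(Z) = 3 + Z³ (G(Z) = 3 + (Z*Z)*Z = 3 + Z²*Z = 3 + Z³)
d = -1/213 (d = 1/(3 + (-6)³) = 1/(3 - 216) = 1/(-213) = -1/213 ≈ -0.0046948)
(k - 39)*d = (42 - 39)*(-1/213) = 3*(-1/213) = -1/71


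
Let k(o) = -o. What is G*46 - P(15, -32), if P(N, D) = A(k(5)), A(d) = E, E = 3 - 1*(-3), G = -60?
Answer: -2766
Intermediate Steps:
E = 6 (E = 3 + 3 = 6)
A(d) = 6
P(N, D) = 6
G*46 - P(15, -32) = -60*46 - 1*6 = -2760 - 6 = -2766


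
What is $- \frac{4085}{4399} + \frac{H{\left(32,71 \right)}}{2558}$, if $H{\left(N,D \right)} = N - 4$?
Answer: $- \frac{5163129}{5626321} \approx -0.91767$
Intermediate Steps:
$H{\left(N,D \right)} = -4 + N$
$- \frac{4085}{4399} + \frac{H{\left(32,71 \right)}}{2558} = - \frac{4085}{4399} + \frac{-4 + 32}{2558} = \left(-4085\right) \frac{1}{4399} + 28 \cdot \frac{1}{2558} = - \frac{4085}{4399} + \frac{14}{1279} = - \frac{5163129}{5626321}$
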